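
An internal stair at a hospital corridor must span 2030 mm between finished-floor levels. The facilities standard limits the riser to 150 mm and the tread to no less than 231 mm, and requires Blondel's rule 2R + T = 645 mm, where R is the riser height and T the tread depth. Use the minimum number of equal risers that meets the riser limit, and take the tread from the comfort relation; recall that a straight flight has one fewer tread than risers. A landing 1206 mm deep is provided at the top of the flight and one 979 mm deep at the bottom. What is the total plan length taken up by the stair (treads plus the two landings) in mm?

6800 mm

⌈2030/150⌉ = 14 risers.
Each riser is 2030/14 = 145 mm (≤ 150 mm).
T = 645 − 2·145 = 355 mm, which satisfies the 231 mm minimum.
Going = (14 − 1) × 355 = 4615 mm.
Add landings: 4615 + 1206 + 979 = 6800 mm.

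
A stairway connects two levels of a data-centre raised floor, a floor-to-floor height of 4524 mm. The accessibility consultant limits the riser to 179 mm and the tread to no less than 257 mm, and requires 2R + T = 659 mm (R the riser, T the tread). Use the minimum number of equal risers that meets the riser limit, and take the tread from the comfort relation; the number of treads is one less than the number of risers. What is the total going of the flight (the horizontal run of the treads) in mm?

4524 / 179 = 25.27, so 26 risers are needed.
Riser R = 4524 / 26 = 174 mm, within the 179 mm limit.
Tread T = 659 − 2 × 174 = 311 mm (≥ 257 mm).
26 risers give 25 treads; going = 25 × 311 = 7775 mm.

7775 mm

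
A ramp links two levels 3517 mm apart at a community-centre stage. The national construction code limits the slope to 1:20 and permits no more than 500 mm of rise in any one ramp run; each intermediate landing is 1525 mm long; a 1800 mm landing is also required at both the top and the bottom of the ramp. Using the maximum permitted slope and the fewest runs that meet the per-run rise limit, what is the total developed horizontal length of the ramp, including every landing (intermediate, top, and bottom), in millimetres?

84615 mm

⌈3517/500⌉ = 8 ramp runs. That means 7 intermediate landings.
Horizontal run for 3517 mm of rise at 1:20 is 3517 × 20 = 70340 mm.
Intermediate landings: 7 × 1525 = 10675 mm.
Top and bottom landings: 2 × 1800 = 3600 mm.
Total = 70340 + 10675 + 3600 = 84615 mm.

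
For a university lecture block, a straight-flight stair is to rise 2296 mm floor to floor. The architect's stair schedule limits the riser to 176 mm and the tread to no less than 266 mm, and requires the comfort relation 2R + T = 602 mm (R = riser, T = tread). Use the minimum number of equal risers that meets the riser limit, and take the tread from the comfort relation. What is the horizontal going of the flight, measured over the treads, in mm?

At most 176 each: 2296/176 = 13.05, giving 14 risers.
R = 2296 ÷ 14 = 164 mm.
T = 602 − 2·164 = 274 mm, which satisfies the 266 mm minimum.
Going = (14 − 1) × 274 = 3562 mm.

3562 mm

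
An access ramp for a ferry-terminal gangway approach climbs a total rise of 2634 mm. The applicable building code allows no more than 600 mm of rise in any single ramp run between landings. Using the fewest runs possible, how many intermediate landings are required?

2634 / 600 = 4.39, so 5 ramp runs are needed.
5 runs are separated by 4 intermediate landings.

4 intermediate landings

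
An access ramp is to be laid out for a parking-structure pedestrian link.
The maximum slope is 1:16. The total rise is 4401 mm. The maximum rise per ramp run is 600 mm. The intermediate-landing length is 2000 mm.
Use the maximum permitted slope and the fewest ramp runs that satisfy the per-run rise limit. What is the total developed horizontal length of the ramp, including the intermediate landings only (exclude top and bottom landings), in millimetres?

4401 / 600 = 7.335 → round up to 8 ramp runs. That means 7 intermediate landings.
Horizontal run for 4401 mm of rise at 1:16 is 4401 × 16 = 70416 mm.
Intermediate landings: 7 × 2000 = 14000 mm.
Developed length = 70416 + 14000 = 84416 mm.

84416 mm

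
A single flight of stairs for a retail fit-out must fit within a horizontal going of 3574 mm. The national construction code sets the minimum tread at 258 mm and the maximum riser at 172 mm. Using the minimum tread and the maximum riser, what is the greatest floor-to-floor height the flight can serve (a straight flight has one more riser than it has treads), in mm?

2408 mm

3574 / 258 = 13.85, so 13 treads fit.
Risers = treads + 1 = 14.
Maximum height = 14 × 172 = 2408 mm.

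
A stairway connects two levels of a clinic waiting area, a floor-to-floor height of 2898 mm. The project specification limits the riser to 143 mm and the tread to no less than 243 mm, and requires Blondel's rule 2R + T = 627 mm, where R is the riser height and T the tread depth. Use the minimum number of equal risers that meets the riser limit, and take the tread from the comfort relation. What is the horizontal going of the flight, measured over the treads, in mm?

7020 mm

At most 143 each: 2898/143 = 20.27, giving 21 risers.
Riser R = 2898 / 21 = 138 mm, within the 143 mm limit.
Tread T = 627 − 2 × 138 = 351 mm (≥ 243 mm).
Treads = 21 − 1 = 20; going = 20 × 351 = 7020 mm.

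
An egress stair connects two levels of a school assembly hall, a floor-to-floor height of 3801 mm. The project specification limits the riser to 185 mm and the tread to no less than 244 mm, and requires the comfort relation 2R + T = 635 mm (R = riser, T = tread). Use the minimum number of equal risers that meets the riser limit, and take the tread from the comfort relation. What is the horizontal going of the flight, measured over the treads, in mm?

5460 mm

3801 / 185 = 20.55, so 21 risers are needed.
Riser R = 3801 / 21 = 181 mm, within the 185 mm limit.
Tread T = 635 − 2 × 181 = 273 mm (≥ 244 mm).
Treads = 21 − 1 = 20; going = 20 × 273 = 5460 mm.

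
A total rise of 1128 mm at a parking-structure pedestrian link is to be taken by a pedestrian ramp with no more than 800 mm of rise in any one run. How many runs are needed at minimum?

2 runs

At most 800 each: 1128/800 = 1.41, giving 2 ramp runs.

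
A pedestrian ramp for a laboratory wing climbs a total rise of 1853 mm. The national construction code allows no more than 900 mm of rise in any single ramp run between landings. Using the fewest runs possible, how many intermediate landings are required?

2 intermediate landings

At most 900 each: 1853/900 = 2.06, giving 3 ramp runs.
3 runs are separated by 2 intermediate landings.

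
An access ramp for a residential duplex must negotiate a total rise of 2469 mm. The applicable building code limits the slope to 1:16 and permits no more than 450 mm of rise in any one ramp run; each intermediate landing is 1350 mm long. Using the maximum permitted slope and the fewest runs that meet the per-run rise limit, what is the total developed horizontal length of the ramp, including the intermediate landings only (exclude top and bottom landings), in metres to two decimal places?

2469 / 450 = 5.487 → round up to 6 ramp runs. That means 5 intermediate landings.
Ramp run (horizontal) at 1:16: 2469 × 16 = 39504 mm.
5 intermediate landings contribute 5 × 1350 = 6750 mm.
Developed length = 39504 + 6750 = 46254 mm.
= 46.25 m.

46.25 m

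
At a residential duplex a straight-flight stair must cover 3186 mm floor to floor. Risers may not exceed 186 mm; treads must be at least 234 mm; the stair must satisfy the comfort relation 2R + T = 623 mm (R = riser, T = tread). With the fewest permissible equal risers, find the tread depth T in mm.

269 mm

At most 186 each: 3186/186 = 17.13, giving 18 risers.
Riser R = 3186 / 18 = 177 mm, within the 186 mm limit.
T = 623 − 2·177 = 269 mm, which satisfies the 234 mm minimum.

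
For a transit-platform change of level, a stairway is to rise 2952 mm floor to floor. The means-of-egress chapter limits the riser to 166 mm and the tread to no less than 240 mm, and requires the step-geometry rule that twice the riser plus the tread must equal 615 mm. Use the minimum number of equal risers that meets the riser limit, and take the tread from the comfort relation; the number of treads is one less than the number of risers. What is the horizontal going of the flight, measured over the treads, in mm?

4879 mm

2952 / 166 = 17.78, so 18 risers are needed.
R = 2952 ÷ 18 = 164 mm.
From 2R + T = 615: T = 615 − 328 = 287 mm.
Going = (18 − 1) × 287 = 4879 mm.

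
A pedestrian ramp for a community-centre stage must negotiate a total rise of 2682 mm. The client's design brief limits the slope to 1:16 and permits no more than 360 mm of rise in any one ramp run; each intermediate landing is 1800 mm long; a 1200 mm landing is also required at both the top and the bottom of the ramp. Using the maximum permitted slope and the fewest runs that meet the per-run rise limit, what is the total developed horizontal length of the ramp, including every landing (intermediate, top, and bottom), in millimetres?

At most 360 each: 2682/360 = 7.45, giving 8 ramp runs. That means 7 intermediate landings.
Horizontal run for 2682 mm of rise at 1:16 is 2682 × 16 = 42912 mm.
Intermediate landings: 7 × 1800 = 12600 mm.
Top and bottom landings: 2 × 1200 = 2400 mm.
Total = 42912 + 12600 + 2400 = 57912 mm.

57912 mm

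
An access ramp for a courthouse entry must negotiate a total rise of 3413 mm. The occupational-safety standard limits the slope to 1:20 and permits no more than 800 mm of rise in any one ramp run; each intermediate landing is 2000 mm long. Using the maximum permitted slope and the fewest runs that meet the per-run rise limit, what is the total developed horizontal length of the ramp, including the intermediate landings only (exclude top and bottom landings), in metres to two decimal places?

76.26 m

3413 / 800 = 4.27, so 5 ramp runs are needed. That means 4 intermediate landings.
Ramp run (horizontal) at 1:20: 3413 × 20 = 68260 mm.
Intermediate landings: 4 × 2000 = 8000 mm.
Developed length = 68260 + 8000 = 76260 mm.
= 76.26 m.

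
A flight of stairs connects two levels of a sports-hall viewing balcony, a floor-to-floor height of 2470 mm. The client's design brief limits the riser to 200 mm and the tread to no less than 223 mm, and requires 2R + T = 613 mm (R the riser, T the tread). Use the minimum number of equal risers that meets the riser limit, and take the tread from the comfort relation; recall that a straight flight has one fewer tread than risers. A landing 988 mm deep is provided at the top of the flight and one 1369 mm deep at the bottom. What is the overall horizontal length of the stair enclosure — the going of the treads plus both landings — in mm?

5153 mm

⌈2470/200⌉ = 13 risers.
R = 2470 ÷ 13 = 190 mm.
From 2R + T = 613: T = 613 − 380 = 233 mm.
Going = (13 − 1) × 233 = 2796 mm.
Add landings: 2796 + 988 + 1369 = 5153 mm.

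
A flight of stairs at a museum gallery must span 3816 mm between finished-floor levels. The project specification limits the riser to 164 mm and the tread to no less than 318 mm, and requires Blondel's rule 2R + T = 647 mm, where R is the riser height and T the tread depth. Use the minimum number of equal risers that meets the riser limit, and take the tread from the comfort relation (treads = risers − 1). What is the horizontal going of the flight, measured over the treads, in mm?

3816 / 164 = 23.268 → round up to 24 risers.
Each riser is 3816/24 = 159 mm (≤ 164 mm).
Tread T = 647 − 2 × 159 = 329 mm (≥ 318 mm).
24 risers give 23 treads; going = 23 × 329 = 7567 mm.

7567 mm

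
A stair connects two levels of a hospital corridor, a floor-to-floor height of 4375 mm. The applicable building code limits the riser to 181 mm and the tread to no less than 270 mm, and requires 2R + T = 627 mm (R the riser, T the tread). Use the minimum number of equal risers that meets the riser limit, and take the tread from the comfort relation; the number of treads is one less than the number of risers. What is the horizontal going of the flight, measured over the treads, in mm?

4375 / 181 = 24.17, so 25 risers are needed.
Riser R = 4375 / 25 = 175 mm, within the 181 mm limit.
From 2R + T = 627: T = 627 − 350 = 277 mm.
Treads = 25 − 1 = 24; going = 24 × 277 = 6648 mm.

6648 mm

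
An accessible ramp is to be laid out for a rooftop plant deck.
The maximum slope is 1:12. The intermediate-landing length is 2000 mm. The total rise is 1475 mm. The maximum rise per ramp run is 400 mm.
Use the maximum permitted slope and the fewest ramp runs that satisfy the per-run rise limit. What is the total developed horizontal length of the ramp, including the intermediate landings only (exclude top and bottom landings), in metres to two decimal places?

23.70 m

⌈1475/400⌉ = 4 ramp runs. That means 3 intermediate landings.
Ramp run (horizontal) at 1:12: 1475 × 12 = 17700 mm.
Intermediate landings: 3 × 2000 = 6000 mm.
Total developed length = 17700 + 6000 = 23700 mm.
= 23.70 m.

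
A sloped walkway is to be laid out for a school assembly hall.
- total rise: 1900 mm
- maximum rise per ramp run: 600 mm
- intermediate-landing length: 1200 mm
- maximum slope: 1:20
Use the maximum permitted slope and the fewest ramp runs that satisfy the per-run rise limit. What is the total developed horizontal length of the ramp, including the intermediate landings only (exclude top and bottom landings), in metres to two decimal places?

⌈1900/600⌉ = 4 ramp runs. That means 3 intermediate landings.
Horizontal run for 1900 mm of rise at 1:20 is 1900 × 20 = 38000 mm.
3 intermediate landings contribute 3 × 1200 = 3600 mm.
Developed length = 38000 + 3600 = 41600 mm.
= 41.60 m.

41.60 m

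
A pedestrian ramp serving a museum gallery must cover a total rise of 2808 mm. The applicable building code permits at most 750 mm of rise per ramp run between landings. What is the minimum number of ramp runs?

2808 / 750 = 3.744 → round up to 4 ramp runs.

4 runs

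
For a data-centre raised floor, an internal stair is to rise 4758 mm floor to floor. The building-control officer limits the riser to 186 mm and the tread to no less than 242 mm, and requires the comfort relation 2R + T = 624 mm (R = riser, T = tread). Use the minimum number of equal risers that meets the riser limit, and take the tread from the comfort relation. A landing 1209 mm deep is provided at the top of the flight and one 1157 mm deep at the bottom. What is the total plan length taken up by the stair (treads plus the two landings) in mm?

8816 mm

⌈4758/186⌉ = 26 risers.
R = 4758 ÷ 26 = 183 mm.
From 2R + T = 624: T = 624 − 366 = 258 mm.
Treads = 26 − 1 = 25; going = 25 × 258 = 6450 mm.
Enclosure = 6450 + 1209 + 1157 = 8816 mm.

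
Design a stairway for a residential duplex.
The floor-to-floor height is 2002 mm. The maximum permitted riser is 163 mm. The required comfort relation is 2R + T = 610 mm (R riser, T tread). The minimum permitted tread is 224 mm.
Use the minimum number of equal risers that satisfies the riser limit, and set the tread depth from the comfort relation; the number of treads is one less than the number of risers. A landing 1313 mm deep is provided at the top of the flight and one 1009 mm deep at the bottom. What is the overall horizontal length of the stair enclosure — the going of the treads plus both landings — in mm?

5946 mm

2002 / 163 = 12.28, so 13 risers are needed.
Riser R = 2002 / 13 = 154 mm, within the 163 mm limit.
Tread T = 610 − 2 × 154 = 302 mm (≥ 224 mm).
13 risers give 12 treads; going = 12 × 302 = 3624 mm.
Enclosure = 3624 + 1313 + 1009 = 5946 mm.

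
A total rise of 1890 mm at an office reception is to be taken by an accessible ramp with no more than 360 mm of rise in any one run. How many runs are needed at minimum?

At most 360 each: 1890/360 = 5.25, giving 6 ramp runs.

6 runs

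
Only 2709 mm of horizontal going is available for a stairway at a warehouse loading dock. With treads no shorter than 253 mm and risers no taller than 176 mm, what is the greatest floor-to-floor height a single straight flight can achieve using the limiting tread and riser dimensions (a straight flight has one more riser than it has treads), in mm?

1936 mm

2709 / 253 = 10.71, so 10 treads fit.
Risers = treads + 1 = 11.
Maximum height = 11 × 176 = 1936 mm.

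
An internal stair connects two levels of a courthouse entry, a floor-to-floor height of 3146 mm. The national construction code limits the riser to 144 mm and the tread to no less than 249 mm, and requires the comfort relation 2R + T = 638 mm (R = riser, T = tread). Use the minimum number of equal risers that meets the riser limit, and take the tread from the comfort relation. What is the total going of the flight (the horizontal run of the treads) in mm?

7392 mm

At most 144 each: 3146/144 = 21.85, giving 22 risers.
Each riser is 3146/22 = 143 mm (≤ 144 mm).
T = 638 − 2·143 = 352 mm, which satisfies the 249 mm minimum.
22 risers give 21 treads; going = 21 × 352 = 7392 mm.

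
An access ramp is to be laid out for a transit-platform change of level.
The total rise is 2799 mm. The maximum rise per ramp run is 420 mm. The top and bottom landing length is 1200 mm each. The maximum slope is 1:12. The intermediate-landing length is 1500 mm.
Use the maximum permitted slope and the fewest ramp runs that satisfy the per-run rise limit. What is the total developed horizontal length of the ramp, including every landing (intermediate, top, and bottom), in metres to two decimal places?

44.99 m

At most 420 each: 2799/420 = 6.66, giving 7 ramp runs. That means 6 intermediate landings.
Ramp run (horizontal) at 1:12: 2799 × 12 = 33588 mm.
6 intermediate landings contribute 6 × 1500 = 9000 mm.
Top and bottom landings: 2 × 1200 = 2400 mm.
Total = 33588 + 9000 + 2400 = 44988 mm.
= 44.99 m.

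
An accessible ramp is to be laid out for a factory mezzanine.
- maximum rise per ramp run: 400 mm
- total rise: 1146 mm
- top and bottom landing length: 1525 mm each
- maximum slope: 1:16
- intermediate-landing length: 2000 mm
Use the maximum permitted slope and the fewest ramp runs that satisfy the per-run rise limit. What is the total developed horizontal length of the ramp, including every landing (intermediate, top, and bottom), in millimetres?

25386 mm

At most 400 each: 1146/400 = 2.87, giving 3 ramp runs. That means 2 intermediate landings.
Horizontal run for 1146 mm of rise at 1:16 is 1146 × 16 = 18336 mm.
Intermediate landings: 2 × 2000 = 4000 mm.
Top and bottom landings: 2 × 1525 = 3050 mm.
Total = 18336 + 4000 + 3050 = 25386 mm.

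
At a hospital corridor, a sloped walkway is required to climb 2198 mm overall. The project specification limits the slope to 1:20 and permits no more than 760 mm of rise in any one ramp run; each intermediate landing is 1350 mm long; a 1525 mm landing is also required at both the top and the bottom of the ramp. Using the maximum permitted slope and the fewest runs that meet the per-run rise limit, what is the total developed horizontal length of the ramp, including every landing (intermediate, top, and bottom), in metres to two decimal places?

49.71 m

2198 / 760 = 2.892 → round up to 3 ramp runs. That means 2 intermediate landings.
Horizontal run for 2198 mm of rise at 1:20 is 2198 × 20 = 43960 mm.
Intermediate landings: 2 × 1350 = 2700 mm.
Top and bottom landings: 2 × 1525 = 3050 mm.
Total = 43960 + 2700 + 3050 = 49710 mm.
= 49.71 m.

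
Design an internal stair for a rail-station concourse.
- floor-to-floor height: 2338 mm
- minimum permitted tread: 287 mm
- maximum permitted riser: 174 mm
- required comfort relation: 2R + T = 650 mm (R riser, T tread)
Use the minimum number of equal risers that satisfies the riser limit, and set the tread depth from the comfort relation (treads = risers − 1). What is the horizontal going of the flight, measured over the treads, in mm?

4108 mm

2338 / 174 = 13.437 → round up to 14 risers.
Riser R = 2338 / 14 = 167 mm, within the 174 mm limit.
Tread T = 650 − 2 × 167 = 316 mm (≥ 287 mm).
Treads = 14 − 1 = 13; going = 13 × 316 = 4108 mm.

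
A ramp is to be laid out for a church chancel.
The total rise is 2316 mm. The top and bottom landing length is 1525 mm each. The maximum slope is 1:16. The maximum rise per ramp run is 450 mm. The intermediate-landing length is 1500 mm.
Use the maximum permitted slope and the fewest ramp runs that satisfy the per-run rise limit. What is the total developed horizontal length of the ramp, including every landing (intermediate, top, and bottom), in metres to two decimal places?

47.61 m

2316 / 450 = 5.15, so 6 ramp runs are needed. That means 5 intermediate landings.
Ramp run (horizontal) at 1:16: 2316 × 16 = 37056 mm.
Intermediate landings: 5 × 1500 = 7500 mm.
Top and bottom landings: 2 × 1525 = 3050 mm.
Total = 37056 + 7500 + 3050 = 47606 mm.
= 47.61 m.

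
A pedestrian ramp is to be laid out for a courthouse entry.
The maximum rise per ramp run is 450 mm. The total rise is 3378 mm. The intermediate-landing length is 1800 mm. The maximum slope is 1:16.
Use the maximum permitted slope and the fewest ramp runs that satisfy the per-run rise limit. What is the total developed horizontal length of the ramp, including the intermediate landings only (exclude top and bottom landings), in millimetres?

At most 450 each: 3378/450 = 7.51, giving 8 ramp runs. That means 7 intermediate landings.
Horizontal run for 3378 mm of rise at 1:16 is 3378 × 16 = 54048 mm.
Intermediate landings: 7 × 1800 = 12600 mm.
Developed length = 54048 + 12600 = 66648 mm.

66648 mm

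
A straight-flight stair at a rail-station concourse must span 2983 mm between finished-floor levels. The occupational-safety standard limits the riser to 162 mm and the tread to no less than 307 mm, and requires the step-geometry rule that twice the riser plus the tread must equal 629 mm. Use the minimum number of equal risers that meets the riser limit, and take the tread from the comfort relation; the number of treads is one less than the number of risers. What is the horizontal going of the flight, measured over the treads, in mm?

At most 162 each: 2983/162 = 18.41, giving 19 risers.
R = 2983 ÷ 19 = 157 mm.
T = 629 − 2·157 = 315 mm, which satisfies the 307 mm minimum.
Treads = 19 − 1 = 18; going = 18 × 315 = 5670 mm.

5670 mm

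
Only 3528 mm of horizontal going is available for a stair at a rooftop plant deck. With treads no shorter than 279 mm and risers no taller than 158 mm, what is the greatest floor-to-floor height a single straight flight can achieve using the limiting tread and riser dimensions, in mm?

2054 mm

3528 / 279 = 12.65, so 12 treads fit.
Risers = treads + 1 = 13.
Maximum height = 13 × 158 = 2054 mm.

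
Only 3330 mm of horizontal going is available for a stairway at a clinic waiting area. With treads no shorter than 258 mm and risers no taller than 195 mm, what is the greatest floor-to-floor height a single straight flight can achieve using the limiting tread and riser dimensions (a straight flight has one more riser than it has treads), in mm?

2535 mm

Treads that fit: ⌊3330 / 258⌋ = 12.
Risers = treads + 1 = 13.
Maximum height = 13 × 195 = 2535 mm.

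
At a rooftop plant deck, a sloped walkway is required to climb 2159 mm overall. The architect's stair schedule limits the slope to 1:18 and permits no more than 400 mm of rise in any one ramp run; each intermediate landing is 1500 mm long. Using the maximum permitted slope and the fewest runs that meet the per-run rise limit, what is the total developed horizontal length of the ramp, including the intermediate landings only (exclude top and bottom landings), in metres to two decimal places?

46.36 m

2159 / 400 = 5.397 → round up to 6 ramp runs. That means 5 intermediate landings.
Horizontal run for 2159 mm of rise at 1:18 is 2159 × 18 = 38862 mm.
Intermediate landings: 5 × 1500 = 7500 mm.
Developed length = 38862 + 7500 = 46362 mm.
= 46.36 m.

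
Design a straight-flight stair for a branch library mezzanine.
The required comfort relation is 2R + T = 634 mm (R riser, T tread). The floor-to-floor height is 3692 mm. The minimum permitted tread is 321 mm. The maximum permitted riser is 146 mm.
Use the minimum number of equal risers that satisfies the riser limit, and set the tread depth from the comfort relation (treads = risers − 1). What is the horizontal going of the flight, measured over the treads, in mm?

8750 mm

3692 / 146 = 25.29, so 26 risers are needed.
Riser R = 3692 / 26 = 142 mm, within the 146 mm limit.
Tread T = 634 − 2 × 142 = 350 mm (≥ 321 mm).
Going = (26 − 1) × 350 = 8750 mm.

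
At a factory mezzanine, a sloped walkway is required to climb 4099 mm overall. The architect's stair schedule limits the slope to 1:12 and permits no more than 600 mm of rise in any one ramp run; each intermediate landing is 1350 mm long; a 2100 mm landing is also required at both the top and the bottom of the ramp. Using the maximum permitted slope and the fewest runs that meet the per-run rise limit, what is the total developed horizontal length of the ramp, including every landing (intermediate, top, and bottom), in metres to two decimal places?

61.49 m

At most 600 each: 4099/600 = 6.83, giving 7 ramp runs. That means 6 intermediate landings.
Horizontal run for 4099 mm of rise at 1:12 is 4099 × 12 = 49188 mm.
6 intermediate landings contribute 6 × 1350 = 8100 mm.
Top and bottom landings: 2 × 2100 = 4200 mm.
Total = 49188 + 8100 + 4200 = 61488 mm.
= 61.49 m.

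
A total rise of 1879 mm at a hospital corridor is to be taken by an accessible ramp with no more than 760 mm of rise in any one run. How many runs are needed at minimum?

3 runs

1879 / 760 = 2.47, so 3 ramp runs are needed.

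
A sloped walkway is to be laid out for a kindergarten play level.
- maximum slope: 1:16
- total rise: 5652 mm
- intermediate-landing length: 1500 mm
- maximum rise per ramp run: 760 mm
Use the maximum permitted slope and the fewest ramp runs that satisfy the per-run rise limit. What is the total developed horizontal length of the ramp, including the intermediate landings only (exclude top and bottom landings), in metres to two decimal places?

100.93 m

5652 / 760 = 7.44, so 8 ramp runs are needed. That means 7 intermediate landings.
Ramp run (horizontal) at 1:16: 5652 × 16 = 90432 mm.
7 intermediate landings contribute 7 × 1500 = 10500 mm.
Total developed length = 90432 + 10500 = 100932 mm.
= 100.93 m.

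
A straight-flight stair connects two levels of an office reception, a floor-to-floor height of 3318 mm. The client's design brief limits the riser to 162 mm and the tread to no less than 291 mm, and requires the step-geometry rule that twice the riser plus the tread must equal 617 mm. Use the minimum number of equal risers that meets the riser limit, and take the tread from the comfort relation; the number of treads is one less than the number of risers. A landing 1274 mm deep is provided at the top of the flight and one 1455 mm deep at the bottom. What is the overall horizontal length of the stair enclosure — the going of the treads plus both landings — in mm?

⌈3318/162⌉ = 21 risers.
Riser R = 3318 / 21 = 158 mm, within the 162 mm limit.
T = 617 − 2·158 = 301 mm, which satisfies the 291 mm minimum.
Treads = 21 − 1 = 20; going = 20 × 301 = 6020 mm.
Enclosure = 6020 + 1274 + 1455 = 8749 mm.

8749 mm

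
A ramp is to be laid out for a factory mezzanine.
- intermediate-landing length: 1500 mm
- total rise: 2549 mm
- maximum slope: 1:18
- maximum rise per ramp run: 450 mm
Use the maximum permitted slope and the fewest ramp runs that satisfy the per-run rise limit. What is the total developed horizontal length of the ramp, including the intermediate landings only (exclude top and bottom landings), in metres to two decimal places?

53.38 m

⌈2549/450⌉ = 6 ramp runs. That means 5 intermediate landings.
Horizontal run for 2549 mm of rise at 1:18 is 2549 × 18 = 45882 mm.
5 intermediate landings contribute 5 × 1500 = 7500 mm.
Developed length = 45882 + 7500 = 53382 mm.
= 53.38 m.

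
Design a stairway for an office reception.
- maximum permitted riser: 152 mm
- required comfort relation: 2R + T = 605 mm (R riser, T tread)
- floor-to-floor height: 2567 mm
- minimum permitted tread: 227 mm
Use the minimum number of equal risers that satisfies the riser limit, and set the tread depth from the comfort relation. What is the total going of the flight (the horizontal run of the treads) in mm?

⌈2567/152⌉ = 17 risers.
Each riser is 2567/17 = 151 mm (≤ 152 mm).
T = 605 − 2·151 = 303 mm, which satisfies the 227 mm minimum.
Going = (17 − 1) × 303 = 4848 mm.

4848 mm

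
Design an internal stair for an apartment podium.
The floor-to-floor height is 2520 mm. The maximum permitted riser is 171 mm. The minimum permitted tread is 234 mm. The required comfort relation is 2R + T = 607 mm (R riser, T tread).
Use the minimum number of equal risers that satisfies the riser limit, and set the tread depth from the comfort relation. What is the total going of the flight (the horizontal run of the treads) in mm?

2520 / 171 = 14.737 → round up to 15 risers.
Riser R = 2520 / 15 = 168 mm, within the 171 mm limit.
From 2R + T = 607: T = 607 − 336 = 271 mm.
Treads = 15 − 1 = 14; going = 14 × 271 = 3794 mm.

3794 mm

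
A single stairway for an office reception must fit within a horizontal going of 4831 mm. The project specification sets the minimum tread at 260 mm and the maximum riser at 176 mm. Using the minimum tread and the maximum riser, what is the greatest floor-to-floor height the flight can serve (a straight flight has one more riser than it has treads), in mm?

4831 / 260 = 18.58, so 18 treads fit.
Risers = treads + 1 = 19.
Maximum height = 19 × 176 = 3344 mm.

3344 mm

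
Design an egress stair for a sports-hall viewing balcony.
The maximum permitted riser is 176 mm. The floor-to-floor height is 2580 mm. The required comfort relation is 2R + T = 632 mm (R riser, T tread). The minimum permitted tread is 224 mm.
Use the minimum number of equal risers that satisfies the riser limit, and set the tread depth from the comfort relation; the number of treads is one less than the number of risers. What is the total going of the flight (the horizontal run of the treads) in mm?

4032 mm

2580 / 176 = 14.66, so 15 risers are needed.
Each riser is 2580/15 = 172 mm (≤ 176 mm).
From 2R + T = 632: T = 632 − 344 = 288 mm.
Treads = 15 − 1 = 14; going = 14 × 288 = 4032 mm.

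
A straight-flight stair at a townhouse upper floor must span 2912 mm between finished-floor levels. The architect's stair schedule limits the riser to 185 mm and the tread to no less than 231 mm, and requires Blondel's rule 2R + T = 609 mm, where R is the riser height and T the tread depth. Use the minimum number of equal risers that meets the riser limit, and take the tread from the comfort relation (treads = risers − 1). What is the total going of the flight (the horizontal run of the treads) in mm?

At most 185 each: 2912/185 = 15.74, giving 16 risers.
Each riser is 2912/16 = 182 mm (≤ 185 mm).
Tread T = 609 − 2 × 182 = 245 mm (≥ 231 mm).
Treads = 16 − 1 = 15; going = 15 × 245 = 3675 mm.

3675 mm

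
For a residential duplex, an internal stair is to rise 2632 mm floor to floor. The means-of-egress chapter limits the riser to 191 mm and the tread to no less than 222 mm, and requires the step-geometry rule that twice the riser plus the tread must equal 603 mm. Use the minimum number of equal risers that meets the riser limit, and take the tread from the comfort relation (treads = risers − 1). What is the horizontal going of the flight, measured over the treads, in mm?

2632 / 191 = 13.780 → round up to 14 risers.
Riser R = 2632 / 14 = 188 mm, within the 191 mm limit.
From 2R + T = 603: T = 603 − 376 = 227 mm.
14 risers give 13 treads; going = 13 × 227 = 2951 mm.

2951 mm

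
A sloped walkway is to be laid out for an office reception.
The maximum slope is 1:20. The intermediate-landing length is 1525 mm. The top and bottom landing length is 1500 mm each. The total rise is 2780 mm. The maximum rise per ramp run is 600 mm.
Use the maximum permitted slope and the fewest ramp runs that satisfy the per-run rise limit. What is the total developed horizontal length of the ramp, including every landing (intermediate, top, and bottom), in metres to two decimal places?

64.70 m

⌈2780/600⌉ = 5 ramp runs. That means 4 intermediate landings.
Horizontal run for 2780 mm of rise at 1:20 is 2780 × 20 = 55600 mm.
Intermediate landings: 4 × 1525 = 6100 mm.
Top and bottom landings: 2 × 1500 = 3000 mm.
Total = 55600 + 6100 + 3000 = 64700 mm.
= 64.70 m.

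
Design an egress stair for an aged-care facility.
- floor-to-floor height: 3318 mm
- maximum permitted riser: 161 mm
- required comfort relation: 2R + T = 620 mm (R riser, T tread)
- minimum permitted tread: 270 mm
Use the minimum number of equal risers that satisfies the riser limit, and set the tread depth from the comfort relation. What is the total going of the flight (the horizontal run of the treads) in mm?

6080 mm

⌈3318/161⌉ = 21 risers.
Each riser is 3318/21 = 158 mm (≤ 161 mm).
T = 620 − 2·158 = 304 mm, which satisfies the 270 mm minimum.
21 risers give 20 treads; going = 20 × 304 = 6080 mm.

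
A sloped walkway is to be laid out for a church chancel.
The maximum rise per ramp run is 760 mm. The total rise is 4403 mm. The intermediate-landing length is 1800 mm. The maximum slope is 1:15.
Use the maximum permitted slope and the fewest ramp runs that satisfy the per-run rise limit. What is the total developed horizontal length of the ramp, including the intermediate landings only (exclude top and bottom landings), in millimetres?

4403 / 760 = 5.79, so 6 ramp runs are needed. That means 5 intermediate landings.
Ramp run (horizontal) at 1:15: 4403 × 15 = 66045 mm.
Intermediate landings: 5 × 1800 = 9000 mm.
Total developed length = 66045 + 9000 = 75045 mm.

75045 mm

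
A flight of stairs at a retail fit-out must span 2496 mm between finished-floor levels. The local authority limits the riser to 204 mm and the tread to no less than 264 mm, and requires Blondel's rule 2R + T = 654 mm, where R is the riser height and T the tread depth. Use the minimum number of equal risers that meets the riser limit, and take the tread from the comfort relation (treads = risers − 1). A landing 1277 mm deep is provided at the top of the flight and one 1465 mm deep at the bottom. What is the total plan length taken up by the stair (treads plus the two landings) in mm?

⌈2496/204⌉ = 13 risers.
R = 2496 ÷ 13 = 192 mm.
From 2R + T = 654: T = 654 − 384 = 270 mm.
13 risers give 12 treads; going = 12 × 270 = 3240 mm.
Enclosure = 3240 + 1277 + 1465 = 5982 mm.

5982 mm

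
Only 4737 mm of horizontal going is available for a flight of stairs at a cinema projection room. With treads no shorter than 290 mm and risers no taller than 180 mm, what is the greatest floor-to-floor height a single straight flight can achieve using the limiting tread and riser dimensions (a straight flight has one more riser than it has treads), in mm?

3060 mm

Treads that fit: ⌊4737 / 290⌋ = 16.
Risers = treads + 1 = 17.
Maximum height = 17 × 180 = 3060 mm.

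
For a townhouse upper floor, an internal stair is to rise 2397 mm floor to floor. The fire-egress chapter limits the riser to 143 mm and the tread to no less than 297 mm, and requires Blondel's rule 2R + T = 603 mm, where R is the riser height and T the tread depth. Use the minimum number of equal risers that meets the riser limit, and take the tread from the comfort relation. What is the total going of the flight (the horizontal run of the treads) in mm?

At most 143 each: 2397/143 = 16.76, giving 17 risers.
R = 2397 ÷ 17 = 141 mm.
From 2R + T = 603: T = 603 − 282 = 321 mm.
Going = (17 − 1) × 321 = 5136 mm.

5136 mm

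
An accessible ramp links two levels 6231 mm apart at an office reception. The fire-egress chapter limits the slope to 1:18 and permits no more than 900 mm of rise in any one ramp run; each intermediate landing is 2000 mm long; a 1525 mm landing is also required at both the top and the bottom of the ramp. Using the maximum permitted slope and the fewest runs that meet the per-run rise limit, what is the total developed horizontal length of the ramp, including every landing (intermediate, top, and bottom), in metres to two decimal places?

At most 900 each: 6231/900 = 6.92, giving 7 ramp runs. That means 6 intermediate landings.
Horizontal run for 6231 mm of rise at 1:18 is 6231 × 18 = 112158 mm.
6 intermediate landings contribute 6 × 2000 = 12000 mm.
Top and bottom landings: 2 × 1525 = 3050 mm.
Total = 112158 + 12000 + 3050 = 127208 mm.
= 127.21 m.

127.21 m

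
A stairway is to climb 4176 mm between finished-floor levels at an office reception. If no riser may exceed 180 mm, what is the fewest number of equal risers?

4176 / 180 = 23.200 → round up to 24 risers.

24 risers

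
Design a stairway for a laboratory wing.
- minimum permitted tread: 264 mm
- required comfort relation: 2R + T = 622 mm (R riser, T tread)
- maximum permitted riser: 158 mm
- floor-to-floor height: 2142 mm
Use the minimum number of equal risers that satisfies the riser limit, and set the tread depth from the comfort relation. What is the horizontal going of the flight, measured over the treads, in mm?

⌈2142/158⌉ = 14 risers.
Riser R = 2142 / 14 = 153 mm, within the 158 mm limit.
T = 622 − 2·153 = 316 mm, which satisfies the 264 mm minimum.
14 risers give 13 treads; going = 13 × 316 = 4108 mm.

4108 mm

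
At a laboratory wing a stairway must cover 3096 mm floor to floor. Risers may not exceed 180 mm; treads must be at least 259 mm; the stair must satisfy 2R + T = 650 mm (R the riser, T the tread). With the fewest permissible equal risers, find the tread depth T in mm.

306 mm

3096 / 180 = 17.200 → round up to 18 risers.
Each riser is 3096/18 = 172 mm (≤ 180 mm).
T = 650 − 2·172 = 306 mm, which satisfies the 259 mm minimum.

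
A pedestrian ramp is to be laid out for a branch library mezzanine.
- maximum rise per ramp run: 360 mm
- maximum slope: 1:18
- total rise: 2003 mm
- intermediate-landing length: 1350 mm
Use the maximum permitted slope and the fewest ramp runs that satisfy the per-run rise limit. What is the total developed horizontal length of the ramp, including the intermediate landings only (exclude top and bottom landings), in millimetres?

2003 / 360 = 5.564 → round up to 6 ramp runs. That means 5 intermediate landings.
Ramp run (horizontal) at 1:18: 2003 × 18 = 36054 mm.
Intermediate landings: 5 × 1350 = 6750 mm.
Total developed length = 36054 + 6750 = 42804 mm.

42804 mm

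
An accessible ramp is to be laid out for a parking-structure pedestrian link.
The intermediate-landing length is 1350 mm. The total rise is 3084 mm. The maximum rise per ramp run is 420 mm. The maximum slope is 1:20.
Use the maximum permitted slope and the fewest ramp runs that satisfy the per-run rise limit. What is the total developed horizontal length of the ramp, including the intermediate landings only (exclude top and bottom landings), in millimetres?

71130 mm

3084 / 420 = 7.34, so 8 ramp runs are needed. That means 7 intermediate landings.
Horizontal run for 3084 mm of rise at 1:20 is 3084 × 20 = 61680 mm.
7 intermediate landings contribute 7 × 1350 = 9450 mm.
Developed length = 61680 + 9450 = 71130 mm.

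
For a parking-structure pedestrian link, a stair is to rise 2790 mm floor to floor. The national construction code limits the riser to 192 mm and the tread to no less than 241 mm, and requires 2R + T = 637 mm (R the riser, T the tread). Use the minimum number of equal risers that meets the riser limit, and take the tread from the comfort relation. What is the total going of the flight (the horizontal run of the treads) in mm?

3710 mm

2790 / 192 = 14.531 → round up to 15 risers.
R = 2790 ÷ 15 = 186 mm.
Tread T = 637 − 2 × 186 = 265 mm (≥ 241 mm).
15 risers give 14 treads; going = 14 × 265 = 3710 mm.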